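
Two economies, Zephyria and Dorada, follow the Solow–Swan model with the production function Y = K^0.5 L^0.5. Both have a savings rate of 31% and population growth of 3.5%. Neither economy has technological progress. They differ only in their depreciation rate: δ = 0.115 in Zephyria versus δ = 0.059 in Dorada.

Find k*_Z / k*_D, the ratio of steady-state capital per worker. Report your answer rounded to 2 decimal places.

Steady-state k* = [s/(n + δ)]^(1/(1−α)), so the ratio is [ (s_Z/(n + δ)_Z) / (s_D/(n + δ)_D) ]^2.
s_Z/(n + δ)_Z = 0.31/0.150 = 2.0667; s_D/(n + δ)_D = 0.31/0.094 = 3.2979.
Ratio = (2.0667/3.2979)^2 = 0.6267^2 ≈ 0.3928

k*_Z / k*_D ≈ 0.39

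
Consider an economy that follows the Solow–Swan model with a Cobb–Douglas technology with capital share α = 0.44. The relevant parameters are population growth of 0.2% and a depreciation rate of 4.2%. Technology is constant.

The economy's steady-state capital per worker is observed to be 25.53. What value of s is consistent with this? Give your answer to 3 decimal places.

At the steady state, Δk = 0, so s·k^α = (n + δ)·k.
So s / (n + δ) = (k*)^(1−α) = 25.53^0.56 = 6.1369.
Therefore s = 6.1369 × (n + δ) = 6.1369 × 0.044 = 0.2700.

s ≈ 0.270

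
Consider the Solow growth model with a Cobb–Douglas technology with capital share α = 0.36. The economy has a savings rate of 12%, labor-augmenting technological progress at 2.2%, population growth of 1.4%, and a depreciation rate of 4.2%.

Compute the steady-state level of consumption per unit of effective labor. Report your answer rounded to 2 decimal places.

c* = 1.12

At the steady state, Δk = 0, so s·k^α = (n + g + δ)·k.
Rearranging, k^(1−α) = s / (n + g + δ).
k^0.64 = 0.12 / (0.014 + 0.022 + 0.042) = 0.12 / 0.078 = 1.5385
k* = 1.5385^(1/0.64) ≈ 1.9604
y* = (k*)^α = 1.9604^0.36 ≈ 1.2742
c* = (1 − s)·y* = (1 − 0.12) × 1.2742 ≈ 1.1213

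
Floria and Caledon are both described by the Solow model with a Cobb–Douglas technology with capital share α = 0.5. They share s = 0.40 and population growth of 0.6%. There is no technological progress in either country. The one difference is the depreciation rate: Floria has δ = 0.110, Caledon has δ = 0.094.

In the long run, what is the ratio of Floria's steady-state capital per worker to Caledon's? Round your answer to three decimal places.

Steady-state k* = [s/(n + δ)]^(1/(1−α)), so the ratio is [ (s_F/(n + δ)_F) / (s_C/(n + δ)_C) ]^2.
s_F/(n + δ)_F = 0.40/0.116 = 3.4483; s_C/(n + δ)_C = 0.40/0.100 = 4.0000.
Ratio = (3.4483/4.0000)^2 = 0.8621^2 ≈ 0.7432

k*_F / k*_C ≈ 0.743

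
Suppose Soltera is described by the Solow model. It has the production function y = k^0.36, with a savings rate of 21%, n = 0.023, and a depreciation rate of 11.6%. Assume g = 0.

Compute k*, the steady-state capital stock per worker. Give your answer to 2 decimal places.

In steady state, investment equals break-even investment: s·k^α = (n + δ)·k.
Dividing both sides by k: k^(1−α) = s / (n + δ).
k^0.64 = 0.21 / (0.023 + 0.116) = 0.21 / 0.139 = 1.5108
k* = 1.5108^(1/0.64) ≈ 1.9055

k* = 1.91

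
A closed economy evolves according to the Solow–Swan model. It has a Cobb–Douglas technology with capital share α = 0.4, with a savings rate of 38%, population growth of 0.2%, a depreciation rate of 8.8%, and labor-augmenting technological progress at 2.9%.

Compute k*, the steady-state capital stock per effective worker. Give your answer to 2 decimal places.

k* ≈ 6.92

Steady state requires s·f(k) = (n + g + δ)·k, i.e. s·k^α = (n + g + δ)·k.
Dividing both sides by k: k^(1−α) = s / (n + g + δ).
k^0.6 = 0.38 / (0.002 + 0.029 + 0.088) = 0.38 / 0.119 = 3.1933
k* = 3.1933^(1/0.6) ≈ 6.9247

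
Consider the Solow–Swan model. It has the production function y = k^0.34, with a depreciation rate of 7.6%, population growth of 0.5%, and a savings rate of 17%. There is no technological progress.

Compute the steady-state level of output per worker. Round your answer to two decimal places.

y* ≈ 1.47

At the steady state, Δk = 0, so s·k^α = (n + δ)·k.
Dividing both sides by k: k^(1−α) = s / (n + δ).
k^0.66 = 0.17 / (0.005 + 0.076) = 0.17 / 0.081 = 2.0988
k* = 2.0988^(1/0.66) ≈ 3.0749
y* = (k*)^α = 3.0749^0.34 ≈ 1.4651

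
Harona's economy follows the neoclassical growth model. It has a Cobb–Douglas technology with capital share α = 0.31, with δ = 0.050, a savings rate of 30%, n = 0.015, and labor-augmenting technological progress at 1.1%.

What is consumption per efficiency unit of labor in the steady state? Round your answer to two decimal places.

In steady state, investment equals break-even investment: s·k^α = (n + g + δ)·k.
Rearranging, k^(1−α) = s / (n + g + δ).
k^0.69 = 0.30 / (0.015 + 0.011 + 0.050) = 0.30 / 0.076 = 3.9474
k* = 3.9474^(1/0.69) ≈ 7.3151
y* = (k*)^α = 7.3151^0.31 ≈ 1.8531
c* = (1 − s)·y* = (1 − 0.30) × 1.8531 ≈ 1.2972

c* = 1.30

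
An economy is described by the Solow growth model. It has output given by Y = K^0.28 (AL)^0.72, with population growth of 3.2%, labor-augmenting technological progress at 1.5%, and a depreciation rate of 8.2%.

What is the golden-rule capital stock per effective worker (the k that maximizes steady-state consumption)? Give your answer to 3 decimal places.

k_gold ≈ 2.934

The golden rule sets f'(k) = n + g + δ, i.e. α·k^(α−1) = n + g + δ.
So k^(1−α) = α / (n + g + δ) = 0.28 / 0.129 = 2.1705.
k_gold = 2.1705^(1/0.72) ≈ 2.9339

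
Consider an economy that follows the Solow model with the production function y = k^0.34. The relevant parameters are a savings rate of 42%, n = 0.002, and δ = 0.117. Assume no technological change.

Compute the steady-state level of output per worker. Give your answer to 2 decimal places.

In steady state, investment equals break-even investment: s·k^α = (n + δ)·k.
Rearranging, k^(1−α) = s / (n + δ).
k^0.66 = 0.42 / (0.002 + 0.117) = 0.42 / 0.119 = 3.5294
k* = 3.5294^(1/0.66) ≈ 6.7585
y* = (k*)^α = 6.7585^0.34 ≈ 1.9149

y* = 1.91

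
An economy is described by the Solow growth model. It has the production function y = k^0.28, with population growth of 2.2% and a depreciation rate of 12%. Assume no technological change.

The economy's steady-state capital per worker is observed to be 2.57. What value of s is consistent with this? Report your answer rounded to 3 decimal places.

In steady state, investment equals break-even investment: s·k^α = (n + δ)·k.
So s / (n + δ) = (k*)^(1−α) = 2.57^0.72 = 1.9731.
Therefore s = 1.9731 × (n + δ) = 1.9731 × 0.142 = 0.2802.

s ≈ 0.280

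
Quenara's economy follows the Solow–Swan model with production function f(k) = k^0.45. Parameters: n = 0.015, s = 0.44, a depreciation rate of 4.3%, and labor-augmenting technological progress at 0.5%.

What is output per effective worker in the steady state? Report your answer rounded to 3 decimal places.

In steady state, investment equals break-even investment: s·k^α = (n + g + δ)·k.
Dividing both sides by k: k^(1−α) = s / (n + g + δ).
k^0.55 = 0.44 / (0.015 + 0.005 + 0.043) = 0.44 / 0.063 = 6.9841
k* = 6.9841^(1/0.55) ≈ 34.2568
y* = (k*)^α = 34.2568^0.45 ≈ 4.9050

y* = 4.905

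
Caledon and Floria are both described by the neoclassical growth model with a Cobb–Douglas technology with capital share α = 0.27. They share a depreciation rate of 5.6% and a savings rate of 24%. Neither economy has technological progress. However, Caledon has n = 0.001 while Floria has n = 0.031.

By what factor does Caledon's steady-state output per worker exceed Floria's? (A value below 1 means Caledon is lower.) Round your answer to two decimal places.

Steady-state y* = [s/(n + δ)]^(α/(1−α)), so the ratio is [ (s_C/(n + δ)_C) / (s_F/(n + δ)_F) ]^0.3699.
s_C/(n + δ)_C = 0.24/0.057 = 4.2105; s_F/(n + δ)_F = 0.24/0.087 = 2.7586.
Ratio = (4.2105/2.7586)^0.3699 = 1.5263^0.3699 ≈ 1.1693

ratio ≈ 1.17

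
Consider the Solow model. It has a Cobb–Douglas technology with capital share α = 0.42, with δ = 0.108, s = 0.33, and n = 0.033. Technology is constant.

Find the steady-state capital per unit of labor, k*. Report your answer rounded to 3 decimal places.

At the steady state, Δk = 0, so s·k^α = (n + δ)·k.
Dividing both sides by k: k^(1−α) = s / (n + δ).
k^0.58 = 0.33 / (0.033 + 0.108) = 0.33 / 0.141 = 2.3404
k* = 2.3404^(1/0.58) ≈ 4.3322

k* ≈ 4.332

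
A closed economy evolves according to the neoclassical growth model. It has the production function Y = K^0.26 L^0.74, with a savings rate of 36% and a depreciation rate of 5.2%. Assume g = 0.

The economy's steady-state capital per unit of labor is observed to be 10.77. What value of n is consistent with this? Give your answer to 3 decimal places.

n ≈ 0.010

Steady state requires s·f(k) = (n + δ)·k, i.e. s·k^α = (n + δ)·k.
So s / (n + δ) = (k*)^(1−α) = 10.77^0.74 = 5.8055.
Therefore n + δ = s / 5.8055 = 0.36 / 5.8055 = 0.0620, so n = 0.0620 − 0.052 = 0.0100.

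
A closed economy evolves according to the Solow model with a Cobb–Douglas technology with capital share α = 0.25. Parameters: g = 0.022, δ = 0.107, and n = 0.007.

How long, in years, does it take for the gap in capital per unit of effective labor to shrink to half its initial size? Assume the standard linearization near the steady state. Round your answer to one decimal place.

about 6.8 years

Near the steady state the convergence rate is λ = (1 − α)(n + g + δ).
λ = (1 − 0.25) × 0.136 = 0.75 × 0.136 = 0.1020
Half-life = ln 2 / λ = 0.6931 / 0.1020 ≈ 6.80 years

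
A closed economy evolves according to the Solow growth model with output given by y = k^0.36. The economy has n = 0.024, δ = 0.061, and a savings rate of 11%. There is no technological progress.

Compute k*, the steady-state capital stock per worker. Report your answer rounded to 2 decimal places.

k* = 1.50

At the steady state, Δk = 0, so s·k^α = (n + δ)·k.
Rearranging, k^(1−α) = s / (n + δ).
k^0.64 = 0.11 / (0.024 + 0.061) = 0.11 / 0.085 = 1.2941
k* = 1.2941^(1/0.64) ≈ 1.4961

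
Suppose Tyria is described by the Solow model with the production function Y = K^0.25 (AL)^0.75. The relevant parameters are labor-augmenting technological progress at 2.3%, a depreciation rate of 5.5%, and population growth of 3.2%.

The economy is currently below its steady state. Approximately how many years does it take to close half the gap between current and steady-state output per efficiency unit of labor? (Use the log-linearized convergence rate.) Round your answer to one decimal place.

Near the steady state the convergence rate is λ = (1 − α)(n + g + δ).
λ = (1 − 0.25) × 0.110 = 0.75 × 0.110 = 0.0825
Half-life = ln 2 / λ = 0.6931 / 0.0825 ≈ 8.40 years

t_½ ≈ 8.4 years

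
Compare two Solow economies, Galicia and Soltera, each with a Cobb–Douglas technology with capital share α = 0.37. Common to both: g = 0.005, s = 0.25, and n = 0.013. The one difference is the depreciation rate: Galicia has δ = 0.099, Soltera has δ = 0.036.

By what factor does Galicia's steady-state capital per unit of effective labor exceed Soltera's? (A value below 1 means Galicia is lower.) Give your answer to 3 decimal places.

Steady-state k* = [s/(n + g + δ)]^(1/(1−α)), so the ratio is [ (s_G/(n + g + δ)_G) / (s_S/(n + g + δ)_S) ]^1.5873.
s_G/(n + g + δ)_G = 0.25/0.117 = 2.1368; s_S/(n + g + δ)_S = 0.25/0.054 = 4.6296.
Ratio = (2.1368/4.6296)^1.5873 = 0.4616^1.5873 ≈ 0.2931

ratio ≈ 0.293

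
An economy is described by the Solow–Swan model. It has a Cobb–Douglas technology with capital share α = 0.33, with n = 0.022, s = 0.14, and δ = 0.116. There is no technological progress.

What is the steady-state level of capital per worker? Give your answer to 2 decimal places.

k* ≈ 1.02

At the steady state, Δk = 0, so s·k^α = (n + δ)·k.
Dividing both sides by k: k^(1−α) = s / (n + δ).
k^0.67 = 0.14 / (0.022 + 0.116) = 0.14 / 0.138 = 1.0145
k* = 1.0145^(1/0.67) ≈ 1.0217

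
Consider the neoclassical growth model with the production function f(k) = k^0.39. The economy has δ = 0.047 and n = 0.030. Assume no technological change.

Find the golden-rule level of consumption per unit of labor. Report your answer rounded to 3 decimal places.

c_gold ≈ 1.721

At the golden rule, f'(k) = n + δ, so α·k^(α−1) = n + δ and k_gold = (α/(n + δ))^(1/(1−α)).
k_gold = (0.39/0.077)^(1/0.61) = 5.0649^1.6393 ≈ 14.2890
c_gold = f(k_gold) − (n + δ)·k_gold = 2.8213 − 0.077×14.2890 ≈ 1.7210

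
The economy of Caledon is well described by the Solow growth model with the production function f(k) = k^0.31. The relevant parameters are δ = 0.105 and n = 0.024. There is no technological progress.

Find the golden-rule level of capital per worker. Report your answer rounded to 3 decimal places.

The golden rule sets f'(k) = n + δ, i.e. α·k^(α−1) = n + δ.
So k^(1−α) = α / (n + δ) = 0.31 / 0.129 = 2.4031.
k_gold = 2.4031^(1/0.69) ≈ 3.5632

k_gold ≈ 3.563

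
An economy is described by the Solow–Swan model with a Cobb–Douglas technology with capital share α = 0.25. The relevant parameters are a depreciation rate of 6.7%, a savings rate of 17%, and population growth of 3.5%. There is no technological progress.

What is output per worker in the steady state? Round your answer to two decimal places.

y* = 1.19

Steady state requires s·f(k) = (n + δ)·k, i.e. s·k^α = (n + δ)·k.
Dividing both sides by k: k^(1−α) = s / (n + δ).
k^0.75 = 0.17 / (0.035 + 0.067) = 0.17 / 0.102 = 1.6667
k* = 1.6667^(1/0.75) ≈ 1.9761
y* = (k*)^α = 1.9761^0.25 ≈ 1.1856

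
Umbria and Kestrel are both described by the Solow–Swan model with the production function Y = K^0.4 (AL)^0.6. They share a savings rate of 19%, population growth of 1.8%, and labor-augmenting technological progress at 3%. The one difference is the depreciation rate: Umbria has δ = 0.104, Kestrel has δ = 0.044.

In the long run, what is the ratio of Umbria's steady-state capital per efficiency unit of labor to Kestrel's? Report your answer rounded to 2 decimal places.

Steady-state k* = [s/(n + g + δ)]^(1/(1−α)), so the ratio is [ (s_U/(n + g + δ)_U) / (s_K/(n + g + δ)_K) ]^1.6667.
s_U/(n + g + δ)_U = 0.19/0.152 = 1.2500; s_K/(n + g + δ)_K = 0.19/0.092 = 2.0652.
Ratio = (1.2500/2.0652)^1.6667 = 0.6053^1.6667 ≈ 0.4331

k*_U / k*_K ≈ 0.43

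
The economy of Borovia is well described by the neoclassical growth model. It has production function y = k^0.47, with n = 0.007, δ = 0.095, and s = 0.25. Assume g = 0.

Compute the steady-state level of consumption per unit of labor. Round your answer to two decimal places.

c* = 1.66

Steady state requires s·f(k) = (n + δ)·k, i.e. s·k^α = (n + δ)·k.
Dividing both sides by k: k^(1−α) = s / (n + δ).
k^0.53 = 0.25 / (0.007 + 0.095) = 0.25 / 0.102 = 2.4510
k* = 2.4510^(1/0.53) ≈ 5.4276
y* = (k*)^α = 5.4276^0.47 ≈ 2.2144
c* = (1 − s)·y* = (1 − 0.25) × 2.2144 ≈ 1.6608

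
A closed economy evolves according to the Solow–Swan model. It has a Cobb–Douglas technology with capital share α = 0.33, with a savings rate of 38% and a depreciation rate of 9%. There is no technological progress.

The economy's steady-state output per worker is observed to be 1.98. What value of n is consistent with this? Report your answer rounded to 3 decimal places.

n ≈ 0.005

In steady state, investment equals break-even investment: s·k^α = (n + δ)·k.
Since y* = [s/(n + δ)]^(α/(1−α)), we have s/(n + δ) = (y*)^((1−α)/α) = 1.98^2.0303 = 4.0024.
Therefore n + δ = s / 4.0024 = 0.38 / 4.0024 = 0.0949, so n = 0.0949 − 0.090 = 0.0049.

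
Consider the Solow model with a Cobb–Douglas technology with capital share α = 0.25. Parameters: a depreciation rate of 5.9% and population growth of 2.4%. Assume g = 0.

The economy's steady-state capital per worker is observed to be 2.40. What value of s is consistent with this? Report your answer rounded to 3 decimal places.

At the steady state, Δk = 0, so s·k^α = (n + δ)·k.
So s / (n + δ) = (k*)^(1−α) = 2.40^0.75 = 1.9282.
Therefore s = 1.9282 × (n + δ) = 1.9282 × 0.083 = 0.1600.

s ≈ 0.160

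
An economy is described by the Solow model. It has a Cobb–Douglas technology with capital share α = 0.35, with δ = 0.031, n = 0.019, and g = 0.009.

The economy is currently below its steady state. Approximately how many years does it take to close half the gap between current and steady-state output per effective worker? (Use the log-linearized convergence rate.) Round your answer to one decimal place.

half-life ≈ 18.1 years

Near the steady state the convergence rate is λ = (1 − α)(n + g + δ).
λ = (1 − 0.35) × 0.059 = 0.65 × 0.059 = 0.03835
Half-life = ln 2 / λ = 0.6931 / 0.03835 ≈ 18.07 years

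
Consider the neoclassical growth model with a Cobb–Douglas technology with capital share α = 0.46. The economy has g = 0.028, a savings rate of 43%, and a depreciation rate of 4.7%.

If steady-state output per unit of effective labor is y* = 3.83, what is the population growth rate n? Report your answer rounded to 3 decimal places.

n ≈ 0.014

At the steady state, Δk = 0, so s·k^α = (n + g + δ)·k.
Since y* = [s/(n + g + δ)]^(α/(1−α)), we have s/(n + g + δ) = (y*)^((1−α)/α) = 3.83^1.1739 = 4.8375.
Therefore n + g + δ = s / 4.8375 = 0.43 / 4.8375 = 0.0889, so n = 0.0889 − 0.075 = 0.0139.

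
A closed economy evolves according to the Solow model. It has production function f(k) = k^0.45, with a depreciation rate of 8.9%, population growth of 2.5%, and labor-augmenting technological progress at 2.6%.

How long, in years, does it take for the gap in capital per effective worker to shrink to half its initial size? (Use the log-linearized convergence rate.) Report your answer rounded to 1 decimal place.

Near the steady state the convergence rate is λ = (1 − α)(n + g + δ).
λ = (1 − 0.45) × 0.140 = 0.55 × 0.140 = 0.0770
Half-life = ln 2 / λ = 0.6931 / 0.0770 ≈ 9.00 years

t_½ ≈ 9.0 years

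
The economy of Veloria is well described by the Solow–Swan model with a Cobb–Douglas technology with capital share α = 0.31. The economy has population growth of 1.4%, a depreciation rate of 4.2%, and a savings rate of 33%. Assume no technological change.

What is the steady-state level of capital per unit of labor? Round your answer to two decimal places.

In steady state, investment equals break-even investment: s·k^α = (n + δ)·k.
Dividing both sides by k: k^(1−α) = s / (n + δ).
k^0.69 = 0.33 / (0.014 + 0.042) = 0.33 / 0.056 = 5.8929
k* = 5.8929^(1/0.69) ≈ 13.0743

k* ≈ 13.07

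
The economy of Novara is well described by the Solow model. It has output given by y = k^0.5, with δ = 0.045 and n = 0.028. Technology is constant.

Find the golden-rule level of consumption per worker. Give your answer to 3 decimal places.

c_gold ≈ 3.425

At the golden rule, f'(k) = n + δ, so α·k^(α−1) = n + δ and k_gold = (α/(n + δ))^(1/(1−α)).
k_gold = (0.5/0.073)^(1/0.5) = 6.8493^2 ≈ 46.9129
c_gold = f(k_gold) − (n + δ)·k_gold = 6.8493 − 0.073×46.9129 ≈ 3.4247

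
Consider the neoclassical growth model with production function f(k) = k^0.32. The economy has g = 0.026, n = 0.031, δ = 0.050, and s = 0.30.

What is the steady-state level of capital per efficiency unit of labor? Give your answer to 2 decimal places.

Steady state requires s·f(k) = (n + g + δ)·k, i.e. s·k^α = (n + g + δ)·k.
Rearranging, k^(1−α) = s / (n + g + δ).
k^0.68 = 0.30 / (0.031 + 0.026 + 0.050) = 0.30 / 0.107 = 2.8037
k* = 2.8037^(1/0.68) ≈ 4.5544

k* ≈ 4.55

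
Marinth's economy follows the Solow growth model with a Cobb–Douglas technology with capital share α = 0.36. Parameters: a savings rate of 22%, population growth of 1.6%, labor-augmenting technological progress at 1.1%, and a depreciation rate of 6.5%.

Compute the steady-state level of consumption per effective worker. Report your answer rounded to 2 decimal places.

At the steady state, Δk = 0, so s·k^α = (n + g + δ)·k.
Rearranging, k^(1−α) = s / (n + g + δ).
k^0.64 = 0.22 / (0.016 + 0.011 + 0.065) = 0.22 / 0.092 = 2.3913
k* = 2.3913^(1/0.64) ≈ 3.9050
y* = (k*)^α = 3.9050^0.36 ≈ 1.6330
c* = (1 − s)·y* = (1 − 0.22) × 1.6330 ≈ 1.2737

c* = 1.27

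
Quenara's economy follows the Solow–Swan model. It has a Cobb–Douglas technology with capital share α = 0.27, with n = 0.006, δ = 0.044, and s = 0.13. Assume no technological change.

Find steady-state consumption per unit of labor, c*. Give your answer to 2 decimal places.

c* = 1.24

Steady state requires s·f(k) = (n + δ)·k, i.e. s·k^α = (n + δ)·k.
Rearranging, k^(1−α) = s / (n + δ).
k^0.73 = 0.13 / (0.006 + 0.044) = 0.13 / 0.050 = 2.6000
k* = 2.6000^(1/0.73) ≈ 3.7022
y* = (k*)^α = 3.7022^0.27 ≈ 1.4239
c* = (1 − s)·y* = (1 − 0.13) × 1.4239 ≈ 1.2388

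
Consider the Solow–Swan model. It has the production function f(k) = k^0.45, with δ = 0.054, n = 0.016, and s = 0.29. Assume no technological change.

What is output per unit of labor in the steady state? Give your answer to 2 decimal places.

y* ≈ 3.20

Steady state requires s·f(k) = (n + δ)·k, i.e. s·k^α = (n + δ)·k.
Dividing both sides by k: k^(1−α) = s / (n + δ).
k^0.55 = 0.29 / (0.016 + 0.054) = 0.29 / 0.070 = 4.1429
k* = 4.1429^(1/0.55) ≈ 13.2548
y* = (k*)^α = 13.2548^0.45 ≈ 3.1994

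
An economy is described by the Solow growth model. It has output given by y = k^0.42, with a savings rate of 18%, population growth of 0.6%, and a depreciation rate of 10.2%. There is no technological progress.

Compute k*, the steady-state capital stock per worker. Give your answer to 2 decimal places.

Steady state requires s·f(k) = (n + δ)·k, i.e. s·k^α = (n + δ)·k.
Rearranging, k^(1−α) = s / (n + δ).
k^0.58 = 0.18 / (0.006 + 0.102) = 0.18 / 0.108 = 1.6667
k* = 1.6667^(1/0.58) ≈ 2.4128

k* ≈ 2.41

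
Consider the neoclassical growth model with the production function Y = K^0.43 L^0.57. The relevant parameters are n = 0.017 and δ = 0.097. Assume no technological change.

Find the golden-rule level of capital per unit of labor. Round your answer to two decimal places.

k_gold ≈ 10.27

The golden rule sets f'(k) = n + δ, i.e. α·k^(α−1) = n + δ.
So k^(1−α) = α / (n + δ) = 0.43 / 0.114 = 3.7719.
k_gold = 3.7719^(1/0.57) ≈ 10.2685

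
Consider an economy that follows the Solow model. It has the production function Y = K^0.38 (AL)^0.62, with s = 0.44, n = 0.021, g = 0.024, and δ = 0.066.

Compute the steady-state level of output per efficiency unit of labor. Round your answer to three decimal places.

In steady state, investment equals break-even investment: s·k^α = (n + g + δ)·k.
Dividing both sides by k: k^(1−α) = s / (n + g + δ).
k^0.62 = 0.44 / (0.021 + 0.024 + 0.066) = 0.44 / 0.111 = 3.9640
k* = 3.9640^(1/0.62) ≈ 9.2200
y* = (k*)^α = 9.2200^0.38 ≈ 2.3259

y* ≈ 2.326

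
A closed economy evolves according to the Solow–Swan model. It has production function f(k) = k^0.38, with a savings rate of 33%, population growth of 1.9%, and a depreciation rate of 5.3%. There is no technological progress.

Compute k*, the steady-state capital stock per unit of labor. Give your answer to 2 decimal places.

Steady state requires s·f(k) = (n + δ)·k, i.e. s·k^α = (n + δ)·k.
Rearranging, k^(1−α) = s / (n + δ).
k^0.62 = 0.33 / (0.019 + 0.053) = 0.33 / 0.072 = 4.5833
k* = 4.5833^(1/0.62) ≈ 11.6524

k* = 11.65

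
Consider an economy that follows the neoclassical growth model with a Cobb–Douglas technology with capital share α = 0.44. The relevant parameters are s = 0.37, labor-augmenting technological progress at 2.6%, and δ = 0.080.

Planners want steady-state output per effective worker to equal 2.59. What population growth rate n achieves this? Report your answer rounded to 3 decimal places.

n ≈ 0.004

Steady state requires s·f(k) = (n + g + δ)·k, i.e. s·k^α = (n + g + δ)·k.
Since y* = [s/(n + g + δ)]^(α/(1−α)), we have s/(n + g + δ) = (y*)^((1−α)/α) = 2.59^1.2727 = 3.3574.
Therefore n + g + δ = s / 3.3574 = 0.37 / 3.3574 = 0.1102, so n = 0.1102 − 0.106 = 0.0042.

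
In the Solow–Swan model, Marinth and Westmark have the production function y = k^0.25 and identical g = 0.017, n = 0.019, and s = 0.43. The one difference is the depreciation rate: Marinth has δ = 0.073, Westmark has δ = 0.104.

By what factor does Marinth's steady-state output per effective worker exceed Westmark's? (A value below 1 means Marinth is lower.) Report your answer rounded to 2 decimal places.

ratio ≈ 1.09

Steady-state y* = [s/(n + g + δ)]^(α/(1−α)), so the ratio is [ (s_M/(n + g + δ)_M) / (s_W/(n + g + δ)_W) ]^0.3333.
s_M/(n + g + δ)_M = 0.43/0.109 = 3.9450; s_W/(n + g + δ)_W = 0.43/0.140 = 3.0714.
Ratio = (3.9450/3.0714)^0.3333 = 1.2844^0.3333 ≈ 1.0870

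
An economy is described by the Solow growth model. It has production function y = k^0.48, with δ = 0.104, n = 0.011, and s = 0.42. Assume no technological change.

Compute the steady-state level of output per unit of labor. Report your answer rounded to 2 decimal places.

y* = 3.31

At the steady state, Δk = 0, so s·k^α = (n + δ)·k.
Rearranging, k^(1−α) = s / (n + δ).
k^0.52 = 0.42 / (0.011 + 0.104) = 0.42 / 0.115 = 3.6522
k* = 3.6522^(1/0.52) ≈ 12.0736
y* = (k*)^α = 12.0736^0.48 ≈ 3.3058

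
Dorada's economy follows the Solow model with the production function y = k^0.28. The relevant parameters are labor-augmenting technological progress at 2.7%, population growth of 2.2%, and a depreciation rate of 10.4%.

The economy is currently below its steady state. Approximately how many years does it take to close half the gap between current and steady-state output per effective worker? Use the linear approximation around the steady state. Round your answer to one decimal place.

t_½ ≈ 6.3 years

Near the steady state the convergence rate is λ = (1 − α)(n + g + δ).
λ = (1 − 0.28) × 0.153 = 0.72 × 0.153 = 0.11016
Half-life = ln 2 / λ = 0.6931 / 0.11016 ≈ 6.29 years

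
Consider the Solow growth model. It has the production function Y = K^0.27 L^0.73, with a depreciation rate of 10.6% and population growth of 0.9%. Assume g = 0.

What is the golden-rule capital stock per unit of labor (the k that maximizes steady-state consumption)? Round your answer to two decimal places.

k_gold ≈ 3.22

The golden rule sets f'(k) = n + δ, i.e. α·k^(α−1) = n + δ.
So k^(1−α) = α / (n + δ) = 0.27 / 0.115 = 2.3478.
k_gold = 2.3478^(1/0.73) ≈ 3.2193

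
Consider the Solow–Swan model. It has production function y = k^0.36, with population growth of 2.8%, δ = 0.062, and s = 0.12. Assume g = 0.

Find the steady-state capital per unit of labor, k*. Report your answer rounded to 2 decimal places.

In steady state, investment equals break-even investment: s·k^α = (n + δ)·k.
Rearranging, k^(1−α) = s / (n + δ).
k^0.64 = 0.12 / (0.028 + 0.062) = 0.12 / 0.090 = 1.3333
k* = 1.3333^(1/0.64) ≈ 1.5675

k* ≈ 1.57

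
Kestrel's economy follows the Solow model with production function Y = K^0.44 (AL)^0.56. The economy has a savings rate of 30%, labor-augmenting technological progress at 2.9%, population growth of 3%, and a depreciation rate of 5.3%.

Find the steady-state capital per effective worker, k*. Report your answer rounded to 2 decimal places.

In steady state, investment equals break-even investment: s·k^α = (n + g + δ)·k.
Rearranging, k^(1−α) = s / (n + g + δ).
k^0.56 = 0.30 / (0.030 + 0.029 + 0.053) = 0.30 / 0.112 = 2.6786
k* = 2.6786^(1/0.56) ≈ 5.8093

k* ≈ 5.81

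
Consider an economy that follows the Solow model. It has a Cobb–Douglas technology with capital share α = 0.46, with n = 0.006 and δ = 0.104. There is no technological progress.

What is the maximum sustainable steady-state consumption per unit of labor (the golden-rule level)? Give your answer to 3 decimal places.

At the golden rule, f'(k) = n + δ, so α·k^(α−1) = n + δ and k_gold = (α/(n + δ))^(1/(1−α)).
k_gold = (0.46/0.110)^(1/0.54) = 4.1818^1.8519 ≈ 14.1482
c_gold = f(k_gold) − (n + δ)·k_gold = 3.3832 − 0.110×14.1482 ≈ 1.8269

c_gold ≈ 1.827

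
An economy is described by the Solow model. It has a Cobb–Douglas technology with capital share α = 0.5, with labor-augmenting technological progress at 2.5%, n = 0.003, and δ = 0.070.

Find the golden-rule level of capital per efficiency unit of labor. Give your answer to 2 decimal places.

k_gold ≈ 26.03

The golden rule sets f'(k) = n + g + δ, i.e. α·k^(α−1) = n + g + δ.
So k^(1−α) = α / (n + g + δ) = 0.5 / 0.098 = 5.1020.
k_gold = 5.1020^(1/0.5) ≈ 26.0304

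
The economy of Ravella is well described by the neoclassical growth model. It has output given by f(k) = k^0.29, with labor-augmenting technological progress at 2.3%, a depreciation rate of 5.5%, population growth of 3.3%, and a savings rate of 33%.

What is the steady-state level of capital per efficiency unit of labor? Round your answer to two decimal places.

At the steady state, Δk = 0, so s·k^α = (n + g + δ)·k.
Rearranging, k^(1−α) = s / (n + g + δ).
k^0.71 = 0.33 / (0.033 + 0.023 + 0.055) = 0.33 / 0.111 = 2.9730
k* = 2.9730^(1/0.71) ≈ 4.6395

k* = 4.64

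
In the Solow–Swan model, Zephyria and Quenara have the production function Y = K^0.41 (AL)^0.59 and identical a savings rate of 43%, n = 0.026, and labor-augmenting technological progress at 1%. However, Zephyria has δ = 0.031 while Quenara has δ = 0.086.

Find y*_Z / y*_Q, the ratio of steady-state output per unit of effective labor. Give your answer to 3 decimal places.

Steady-state y* = [s/(n + g + δ)]^(α/(1−α)), so the ratio is [ (s_Z/(n + g + δ)_Z) / (s_Q/(n + g + δ)_Q) ]^0.6949.
s_Z/(n + g + δ)_Z = 0.43/0.067 = 6.4179; s_Q/(n + g + δ)_Q = 0.43/0.122 = 3.5246.
Ratio = (6.4179/3.5246)^0.6949 = 1.8209^0.6949 ≈ 1.5166

ratio ≈ 1.517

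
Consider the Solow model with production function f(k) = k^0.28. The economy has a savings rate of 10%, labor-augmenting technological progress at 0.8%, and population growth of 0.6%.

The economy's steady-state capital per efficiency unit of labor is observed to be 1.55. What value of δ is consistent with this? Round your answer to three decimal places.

Steady state requires s·f(k) = (n + g + δ)·k, i.e. s·k^α = (n + g + δ)·k.
So s / (n + g + δ) = (k*)^(1−α) = 1.55^0.72 = 1.3710.
Therefore n + g + δ = s / 1.3710 = 0.10 / 1.3710 = 0.0729, so δ = 0.0729 − 0.014 = 0.0589.

δ ≈ 0.059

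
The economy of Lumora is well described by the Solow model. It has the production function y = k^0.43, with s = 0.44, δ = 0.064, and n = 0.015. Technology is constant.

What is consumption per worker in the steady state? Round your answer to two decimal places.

c* = 2.05

In steady state, investment equals break-even investment: s·k^α = (n + δ)·k.
Dividing both sides by k: k^(1−α) = s / (n + δ).
k^0.57 = 0.44 / (0.015 + 0.064) = 0.44 / 0.079 = 5.5696
k* = 5.5696^(1/0.57) ≈ 20.3453
y* = (k*)^α = 20.3453^0.43 ≈ 3.6529
c* = (1 − s)·y* = (1 − 0.44) × 3.6529 ≈ 2.0456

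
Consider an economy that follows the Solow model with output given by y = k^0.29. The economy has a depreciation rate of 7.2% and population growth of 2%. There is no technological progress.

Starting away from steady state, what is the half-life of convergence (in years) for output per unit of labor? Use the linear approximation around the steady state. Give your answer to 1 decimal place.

about 10.6 years

Near the steady state the convergence rate is λ = (1 − α)(n + δ).
λ = (1 − 0.29) × 0.092 = 0.71 × 0.092 = 0.06532
Half-life = ln 2 / λ = 0.6931 / 0.06532 ≈ 10.61 years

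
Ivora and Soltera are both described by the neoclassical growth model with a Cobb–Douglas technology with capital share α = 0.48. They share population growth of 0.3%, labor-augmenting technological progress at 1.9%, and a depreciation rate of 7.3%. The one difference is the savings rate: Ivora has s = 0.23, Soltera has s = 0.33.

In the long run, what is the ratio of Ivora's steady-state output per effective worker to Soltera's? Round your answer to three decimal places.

Steady-state y* = [s/(n + g + δ)]^(α/(1−α)), so the ratio is [ (s_I/(n + g + δ)_I) / (s_S/(n + g + δ)_S) ]^0.9231.
s_I/(n + g + δ)_I = 0.23/0.095 = 2.4211; s_S/(n + g + δ)_S = 0.33/0.095 = 3.4737.
Ratio = (2.4211/3.4737)^0.9231 = 0.6970^0.9231 ≈ 0.7166

y*_I / y*_S ≈ 0.717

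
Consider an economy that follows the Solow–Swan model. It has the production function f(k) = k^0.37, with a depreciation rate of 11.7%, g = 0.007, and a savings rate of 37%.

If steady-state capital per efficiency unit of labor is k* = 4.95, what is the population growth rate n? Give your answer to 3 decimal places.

In steady state, investment equals break-even investment: s·k^α = (n + g + δ)·k.
So s / (n + g + δ) = (k*)^(1−α) = 4.95^0.63 = 2.7391.
Therefore n + g + δ = s / 2.7391 = 0.37 / 2.7391 = 0.1351, so n = 0.1351 − 0.124 = 0.0111.

n ≈ 0.011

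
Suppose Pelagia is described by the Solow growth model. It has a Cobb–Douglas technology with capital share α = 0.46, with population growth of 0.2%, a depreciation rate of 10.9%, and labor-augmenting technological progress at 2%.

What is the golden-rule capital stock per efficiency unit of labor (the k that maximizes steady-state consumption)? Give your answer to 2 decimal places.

k_gold ≈ 10.24

The golden rule sets f'(k) = n + g + δ, i.e. α·k^(α−1) = n + g + δ.
So k^(1−α) = α / (n + g + δ) = 0.46 / 0.131 = 3.5115.
k_gold = 3.5115^(1/0.54) ≈ 10.2370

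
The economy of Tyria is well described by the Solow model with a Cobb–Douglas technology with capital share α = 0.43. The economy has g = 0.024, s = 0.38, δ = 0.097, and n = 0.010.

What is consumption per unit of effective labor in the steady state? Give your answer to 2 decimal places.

c* = 1.38

In steady state, investment equals break-even investment: s·k^α = (n + g + δ)·k.
Rearranging, k^(1−α) = s / (n + g + δ).
k^0.57 = 0.38 / (0.010 + 0.024 + 0.097) = 0.38 / 0.131 = 2.9008
k* = 2.9008^(1/0.57) ≈ 6.4779
y* = (k*)^α = 6.4779^0.43 ≈ 2.2331
c* = (1 − s)·y* = (1 − 0.38) × 2.2331 ≈ 1.3845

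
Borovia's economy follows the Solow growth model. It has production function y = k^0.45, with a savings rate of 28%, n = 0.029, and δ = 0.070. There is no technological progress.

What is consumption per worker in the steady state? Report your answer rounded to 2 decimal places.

c* ≈ 1.69

At the steady state, Δk = 0, so s·k^α = (n + δ)·k.
Rearranging, k^(1−α) = s / (n + δ).
k^0.55 = 0.28 / (0.029 + 0.070) = 0.28 / 0.099 = 2.8283
k* = 2.8283^(1/0.55) ≈ 6.6215
y* = (k*)^α = 6.6215^0.45 ≈ 2.3412
c* = (1 − s)·y* = (1 − 0.28) × 2.3412 ≈ 1.6857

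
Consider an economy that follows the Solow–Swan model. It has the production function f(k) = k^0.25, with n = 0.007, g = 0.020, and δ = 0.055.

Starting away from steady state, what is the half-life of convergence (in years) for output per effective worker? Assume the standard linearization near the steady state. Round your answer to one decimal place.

half-life ≈ 11.3 years

Near the steady state the convergence rate is λ = (1 − α)(n + g + δ).
λ = (1 − 0.25) × 0.082 = 0.75 × 0.082 = 0.0615
Half-life = ln 2 / λ = 0.6931 / 0.0615 ≈ 11.27 years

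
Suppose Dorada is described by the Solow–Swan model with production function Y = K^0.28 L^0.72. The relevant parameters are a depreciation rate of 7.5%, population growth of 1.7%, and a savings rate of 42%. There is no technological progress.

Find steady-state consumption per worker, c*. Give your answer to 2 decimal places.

At the steady state, Δk = 0, so s·k^α = (n + δ)·k.
Dividing both sides by k: k^(1−α) = s / (n + δ).
k^0.72 = 0.42 / (0.017 + 0.075) = 0.42 / 0.092 = 4.5652
k* = 4.5652^(1/0.72) ≈ 8.2398
y* = (k*)^α = 8.2398^0.28 ≈ 1.8049
c* = (1 − s)·y* = (1 − 0.42) × 1.8049 ≈ 1.0468

c* ≈ 1.05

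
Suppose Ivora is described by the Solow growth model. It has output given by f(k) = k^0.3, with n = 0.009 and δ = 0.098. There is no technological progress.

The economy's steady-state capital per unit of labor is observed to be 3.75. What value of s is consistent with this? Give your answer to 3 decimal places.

s ≈ 0.270

In steady state, investment equals break-even investment: s·k^α = (n + δ)·k.
So s / (n + δ) = (k*)^(1−α) = 3.75^0.7 = 2.5224.
Therefore s = 2.5224 × (n + δ) = 2.5224 × 0.107 = 0.2699.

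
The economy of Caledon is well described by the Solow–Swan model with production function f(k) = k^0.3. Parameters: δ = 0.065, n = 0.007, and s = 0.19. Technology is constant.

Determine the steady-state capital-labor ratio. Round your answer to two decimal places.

k* = 4.00

In steady state, investment equals break-even investment: s·k^α = (n + δ)·k.
Dividing both sides by k: k^(1−α) = s / (n + δ).
k^0.7 = 0.19 / (0.007 + 0.065) = 0.19 / 0.072 = 2.6389
k* = 2.6389^(1/0.7) ≈ 3.9997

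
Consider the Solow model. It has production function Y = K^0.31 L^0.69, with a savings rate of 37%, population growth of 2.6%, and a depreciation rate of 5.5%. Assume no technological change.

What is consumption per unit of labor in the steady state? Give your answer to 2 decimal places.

c* ≈ 1.25

At the steady state, Δk = 0, so s·k^α = (n + δ)·k.
Rearranging, k^(1−α) = s / (n + δ).
k^0.69 = 0.37 / (0.026 + 0.055) = 0.37 / 0.081 = 4.5679
k* = 4.5679^(1/0.69) ≈ 9.0388
y* = (k*)^α = 9.0388^0.31 ≈ 1.9788
c* = (1 − s)·y* = (1 − 0.37) × 1.9788 ≈ 1.2466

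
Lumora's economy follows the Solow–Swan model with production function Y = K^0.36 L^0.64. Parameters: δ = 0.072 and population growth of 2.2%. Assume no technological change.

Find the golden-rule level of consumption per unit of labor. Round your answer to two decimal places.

c_gold ≈ 1.36

At the golden rule, f'(k) = n + δ, so α·k^(α−1) = n + δ and k_gold = (α/(n + δ))^(1/(1−α)).
k_gold = (0.36/0.094)^(1/0.64) = 3.8298^1.5625 ≈ 8.1510
c_gold = f(k_gold) − (n + δ)·k_gold = 2.1283 − 0.094×8.1510 ≈ 1.3621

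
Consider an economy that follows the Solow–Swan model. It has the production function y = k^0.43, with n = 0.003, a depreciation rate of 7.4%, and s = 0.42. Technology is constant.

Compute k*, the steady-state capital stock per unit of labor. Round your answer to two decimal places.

k* = 19.61

Steady state requires s·f(k) = (n + δ)·k, i.e. s·k^α = (n + δ)·k.
Dividing both sides by k: k^(1−α) = s / (n + δ).
k^0.57 = 0.42 / (0.003 + 0.074) = 0.42 / 0.077 = 5.4545
k* = 5.4545^(1/0.57) ≈ 19.6134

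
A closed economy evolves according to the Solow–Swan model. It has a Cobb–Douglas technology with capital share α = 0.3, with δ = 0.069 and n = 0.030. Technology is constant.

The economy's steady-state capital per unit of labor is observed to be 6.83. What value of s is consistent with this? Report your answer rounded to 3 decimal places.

s ≈ 0.380

At the steady state, Δk = 0, so s·k^α = (n + δ)·k.
So s / (n + δ) = (k*)^(1−α) = 6.83^0.7 = 3.8379.
Therefore s = 3.8379 × (n + δ) = 3.8379 × 0.099 = 0.3800.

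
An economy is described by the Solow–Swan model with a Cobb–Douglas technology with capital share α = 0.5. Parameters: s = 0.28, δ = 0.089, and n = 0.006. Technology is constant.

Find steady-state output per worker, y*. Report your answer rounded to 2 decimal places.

At the steady state, Δk = 0, so s·k^α = (n + δ)·k.
Dividing both sides by k: k^(1−α) = s / (n + δ).
k^0.5 = 0.28 / (0.006 + 0.089) = 0.28 / 0.095 = 2.9474
k* = 2.9474^(1/0.5) ≈ 8.6872
y* = (k*)^α = 8.6872^0.5 ≈ 2.9474

y* = 2.95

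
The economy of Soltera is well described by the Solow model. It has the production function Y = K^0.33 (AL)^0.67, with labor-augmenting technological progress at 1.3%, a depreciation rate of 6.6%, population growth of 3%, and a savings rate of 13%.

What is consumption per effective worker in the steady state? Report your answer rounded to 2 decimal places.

In steady state, investment equals break-even investment: s·k^α = (n + g + δ)·k.
Dividing both sides by k: k^(1−α) = s / (n + g + δ).
k^0.67 = 0.13 / (0.030 + 0.013 + 0.066) = 0.13 / 0.109 = 1.1927
k* = 1.1927^(1/0.67) ≈ 1.3008
y* = (k*)^α = 1.3008^0.33 ≈ 1.0907
c* = (1 − s)·y* = (1 − 0.13) × 1.0907 ≈ 0.9489

c* = 0.95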